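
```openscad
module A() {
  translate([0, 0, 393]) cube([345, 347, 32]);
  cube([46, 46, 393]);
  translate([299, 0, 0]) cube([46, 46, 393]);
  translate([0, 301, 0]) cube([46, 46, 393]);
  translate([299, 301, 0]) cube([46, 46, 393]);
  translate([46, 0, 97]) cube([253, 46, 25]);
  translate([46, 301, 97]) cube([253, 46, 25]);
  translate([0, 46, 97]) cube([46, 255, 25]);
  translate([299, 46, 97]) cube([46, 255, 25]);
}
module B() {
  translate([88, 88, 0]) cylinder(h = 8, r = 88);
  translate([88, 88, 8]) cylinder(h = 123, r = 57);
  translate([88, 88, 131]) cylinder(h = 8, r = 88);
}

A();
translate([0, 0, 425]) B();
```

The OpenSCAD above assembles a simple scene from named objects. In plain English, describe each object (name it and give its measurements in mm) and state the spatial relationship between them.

A is a four-legged stool. The seat is a 345×347×32 mm slab whose top surface is at z = 425 mm; four square legs, each 46×46 mm in cross-section, run from the floor (z = 0) to the underside of the seat, each flush with a corner of the seat. Four stretchers, 46 mm wide and 25 mm tall, connect adjacent legs with their undersides at z = 97 mm, each running between the inner faces of the legs it joins and aligned with the legs' outer faces on the other axis.

B is a spool: two coaxial disc flanges of radius 88 mm and thickness 8 mm, joined by a core cylinder of radius 57 mm and height 123 mm. The lower flange rests on z = 0 and the three cylinders share a vertical axis.

The spool is on top of the stool.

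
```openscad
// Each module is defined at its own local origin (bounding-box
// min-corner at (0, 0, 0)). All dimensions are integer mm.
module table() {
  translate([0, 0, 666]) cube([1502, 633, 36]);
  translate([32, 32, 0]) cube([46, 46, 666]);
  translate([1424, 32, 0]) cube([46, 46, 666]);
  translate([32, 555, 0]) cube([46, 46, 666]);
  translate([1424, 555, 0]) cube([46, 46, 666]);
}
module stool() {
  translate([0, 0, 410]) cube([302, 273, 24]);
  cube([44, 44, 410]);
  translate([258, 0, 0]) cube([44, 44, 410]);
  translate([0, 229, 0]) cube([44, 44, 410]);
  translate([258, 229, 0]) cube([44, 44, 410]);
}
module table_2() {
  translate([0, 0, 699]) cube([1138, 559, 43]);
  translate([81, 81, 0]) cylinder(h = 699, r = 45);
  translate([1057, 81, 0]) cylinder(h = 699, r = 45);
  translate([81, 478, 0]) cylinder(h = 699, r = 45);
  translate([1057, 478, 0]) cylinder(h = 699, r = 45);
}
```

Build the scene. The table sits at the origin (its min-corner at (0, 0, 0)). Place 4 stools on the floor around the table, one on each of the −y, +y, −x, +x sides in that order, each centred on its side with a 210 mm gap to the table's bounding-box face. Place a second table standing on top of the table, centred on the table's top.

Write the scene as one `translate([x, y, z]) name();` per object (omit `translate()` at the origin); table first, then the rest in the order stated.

table();
translate([600, -483, 0]) stool();
translate([600, 843, 0]) stool();
translate([-512, 180, 0]) stool();
translate([1712, 180, 0]) stool();
translate([182, 37, 702]) table_2();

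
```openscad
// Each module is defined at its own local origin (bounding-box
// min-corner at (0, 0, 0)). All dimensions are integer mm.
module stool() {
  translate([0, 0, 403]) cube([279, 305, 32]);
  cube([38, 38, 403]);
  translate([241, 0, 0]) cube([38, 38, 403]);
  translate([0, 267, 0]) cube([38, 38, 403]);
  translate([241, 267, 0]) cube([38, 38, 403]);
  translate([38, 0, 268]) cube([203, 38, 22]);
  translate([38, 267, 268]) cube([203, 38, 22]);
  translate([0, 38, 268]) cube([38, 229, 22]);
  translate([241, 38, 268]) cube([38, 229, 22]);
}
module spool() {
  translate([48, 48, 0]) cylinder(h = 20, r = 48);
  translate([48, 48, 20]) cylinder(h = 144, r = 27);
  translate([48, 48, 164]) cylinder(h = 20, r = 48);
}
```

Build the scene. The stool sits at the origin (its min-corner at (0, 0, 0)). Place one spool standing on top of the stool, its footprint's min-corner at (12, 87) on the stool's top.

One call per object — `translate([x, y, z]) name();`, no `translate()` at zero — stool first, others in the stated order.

stool();
translate([12, 87, 435]) spool();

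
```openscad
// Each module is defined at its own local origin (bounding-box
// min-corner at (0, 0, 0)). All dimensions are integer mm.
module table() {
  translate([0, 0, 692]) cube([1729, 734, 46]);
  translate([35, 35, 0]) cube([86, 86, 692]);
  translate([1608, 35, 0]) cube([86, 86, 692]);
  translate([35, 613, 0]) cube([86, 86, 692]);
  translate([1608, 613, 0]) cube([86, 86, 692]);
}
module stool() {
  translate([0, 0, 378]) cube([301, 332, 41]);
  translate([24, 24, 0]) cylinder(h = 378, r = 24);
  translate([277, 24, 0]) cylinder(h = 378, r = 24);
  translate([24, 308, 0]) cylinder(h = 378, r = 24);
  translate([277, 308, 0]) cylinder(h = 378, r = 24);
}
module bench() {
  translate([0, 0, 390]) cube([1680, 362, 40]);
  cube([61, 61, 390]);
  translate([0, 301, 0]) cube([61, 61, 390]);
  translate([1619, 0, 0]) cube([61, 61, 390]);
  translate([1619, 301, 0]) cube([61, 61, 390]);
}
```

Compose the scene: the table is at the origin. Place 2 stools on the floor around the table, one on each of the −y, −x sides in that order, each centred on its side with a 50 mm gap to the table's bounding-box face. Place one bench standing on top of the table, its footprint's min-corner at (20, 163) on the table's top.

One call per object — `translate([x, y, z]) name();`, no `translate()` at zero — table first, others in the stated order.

table();
translate([714, -382, 0]) stool();
translate([-351, 201, 0]) stool();
translate([20, 163, 738]) bench();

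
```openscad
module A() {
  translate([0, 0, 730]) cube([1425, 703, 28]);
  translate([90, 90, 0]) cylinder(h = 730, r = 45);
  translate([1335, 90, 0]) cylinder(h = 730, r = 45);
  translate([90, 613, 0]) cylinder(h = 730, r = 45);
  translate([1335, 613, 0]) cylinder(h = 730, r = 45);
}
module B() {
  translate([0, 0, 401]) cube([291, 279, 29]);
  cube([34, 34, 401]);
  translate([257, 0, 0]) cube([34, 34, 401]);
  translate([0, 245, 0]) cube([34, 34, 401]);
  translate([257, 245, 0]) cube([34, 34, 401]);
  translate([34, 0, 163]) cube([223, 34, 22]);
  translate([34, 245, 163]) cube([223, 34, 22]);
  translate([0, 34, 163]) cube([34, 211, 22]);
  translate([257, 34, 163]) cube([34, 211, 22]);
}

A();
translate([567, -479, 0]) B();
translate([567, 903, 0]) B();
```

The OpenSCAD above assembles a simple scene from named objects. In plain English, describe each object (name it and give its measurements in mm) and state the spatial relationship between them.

A is a table with a 1425×703 mm rectangular top, 28 mm thick, top surface at z = 758 mm, supported by four round legs of 90 mm diameter, each leg's bounding box inset 45 mm from the nearest pair of top edges, running from the floor.

B is a simple wooden stool: a rectangular seat 291 mm (x) by 279 mm (y), 29 mm thick, top face at z = 430 mm, on four square legs, each 34×34 mm in cross-section. The legs rest on z = 0, each flush with a corner of the seat. Four stretchers, 34 mm wide and 22 mm tall, connect adjacent legs with their undersides at z = 163 mm, each running between the inner faces of the legs it joins and aligned with the legs' outer faces on the other axis.

Two stools sit around the table at the −y, +y sides.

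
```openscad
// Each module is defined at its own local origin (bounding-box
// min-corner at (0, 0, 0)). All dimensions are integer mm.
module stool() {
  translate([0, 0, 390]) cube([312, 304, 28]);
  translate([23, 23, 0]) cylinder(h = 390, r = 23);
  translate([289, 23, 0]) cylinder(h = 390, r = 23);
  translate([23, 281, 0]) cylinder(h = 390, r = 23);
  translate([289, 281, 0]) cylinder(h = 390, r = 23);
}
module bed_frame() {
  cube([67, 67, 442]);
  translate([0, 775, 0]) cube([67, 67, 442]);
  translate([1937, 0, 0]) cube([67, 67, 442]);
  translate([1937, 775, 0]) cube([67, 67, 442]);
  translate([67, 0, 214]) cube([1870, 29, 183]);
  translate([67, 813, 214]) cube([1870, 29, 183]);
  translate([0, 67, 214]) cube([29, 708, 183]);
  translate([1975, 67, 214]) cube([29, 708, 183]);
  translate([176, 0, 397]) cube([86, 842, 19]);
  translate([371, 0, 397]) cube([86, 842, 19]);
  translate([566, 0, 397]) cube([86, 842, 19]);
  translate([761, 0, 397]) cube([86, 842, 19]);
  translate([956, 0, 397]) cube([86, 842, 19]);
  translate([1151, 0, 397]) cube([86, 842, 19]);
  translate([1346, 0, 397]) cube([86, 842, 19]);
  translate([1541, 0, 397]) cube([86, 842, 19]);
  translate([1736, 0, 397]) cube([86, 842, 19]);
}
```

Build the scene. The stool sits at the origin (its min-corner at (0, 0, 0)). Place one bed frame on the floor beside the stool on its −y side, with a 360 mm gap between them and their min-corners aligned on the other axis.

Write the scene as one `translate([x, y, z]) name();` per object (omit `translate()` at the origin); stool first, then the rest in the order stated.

stool();
translate([0, -1202, 0]) bed_frame();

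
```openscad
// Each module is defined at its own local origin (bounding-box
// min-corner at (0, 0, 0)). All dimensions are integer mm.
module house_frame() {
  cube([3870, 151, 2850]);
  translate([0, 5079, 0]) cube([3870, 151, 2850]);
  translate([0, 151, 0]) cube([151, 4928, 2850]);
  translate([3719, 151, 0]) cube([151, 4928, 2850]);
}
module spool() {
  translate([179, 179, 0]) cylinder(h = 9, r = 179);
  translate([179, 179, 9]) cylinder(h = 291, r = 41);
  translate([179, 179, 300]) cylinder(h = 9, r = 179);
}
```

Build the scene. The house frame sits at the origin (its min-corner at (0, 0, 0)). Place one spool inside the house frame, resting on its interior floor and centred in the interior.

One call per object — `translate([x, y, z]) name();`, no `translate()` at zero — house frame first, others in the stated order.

house_frame();
translate([1756, 2436, 0]) spool();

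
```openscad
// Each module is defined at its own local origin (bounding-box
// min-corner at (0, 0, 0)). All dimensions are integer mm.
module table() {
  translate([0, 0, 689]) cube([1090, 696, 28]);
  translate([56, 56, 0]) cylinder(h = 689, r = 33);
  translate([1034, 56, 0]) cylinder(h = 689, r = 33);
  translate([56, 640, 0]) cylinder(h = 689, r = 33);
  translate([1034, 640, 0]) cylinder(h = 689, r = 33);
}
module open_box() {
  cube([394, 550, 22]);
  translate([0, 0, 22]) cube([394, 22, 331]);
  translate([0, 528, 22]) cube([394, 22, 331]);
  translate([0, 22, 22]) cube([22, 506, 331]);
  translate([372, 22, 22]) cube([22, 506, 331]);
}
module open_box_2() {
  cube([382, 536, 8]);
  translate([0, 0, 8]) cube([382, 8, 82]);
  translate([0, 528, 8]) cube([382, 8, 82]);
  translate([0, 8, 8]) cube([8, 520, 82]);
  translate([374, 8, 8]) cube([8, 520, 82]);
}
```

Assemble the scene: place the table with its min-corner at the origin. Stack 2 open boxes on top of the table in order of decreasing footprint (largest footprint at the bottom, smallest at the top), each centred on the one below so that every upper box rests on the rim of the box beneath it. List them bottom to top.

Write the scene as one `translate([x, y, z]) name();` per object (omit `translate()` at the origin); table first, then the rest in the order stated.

table();
translate([348, 73, 717]) open_box();
translate([354, 80, 1070]) open_box_2();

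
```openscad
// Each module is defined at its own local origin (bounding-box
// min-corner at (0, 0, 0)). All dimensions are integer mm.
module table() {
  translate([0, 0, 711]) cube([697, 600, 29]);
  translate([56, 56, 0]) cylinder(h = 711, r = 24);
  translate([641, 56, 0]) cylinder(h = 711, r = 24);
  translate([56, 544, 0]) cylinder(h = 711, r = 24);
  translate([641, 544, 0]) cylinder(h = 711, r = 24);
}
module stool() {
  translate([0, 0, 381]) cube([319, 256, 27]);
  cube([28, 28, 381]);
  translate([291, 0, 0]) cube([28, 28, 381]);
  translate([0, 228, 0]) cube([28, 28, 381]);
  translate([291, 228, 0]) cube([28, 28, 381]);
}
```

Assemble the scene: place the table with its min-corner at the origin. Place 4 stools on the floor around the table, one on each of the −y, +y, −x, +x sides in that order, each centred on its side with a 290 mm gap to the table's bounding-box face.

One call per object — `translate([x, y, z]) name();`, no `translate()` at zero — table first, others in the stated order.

table();
translate([189, -546, 0]) stool();
translate([189, 890, 0]) stool();
translate([-609, 172, 0]) stool();
translate([987, 172, 0]) stool();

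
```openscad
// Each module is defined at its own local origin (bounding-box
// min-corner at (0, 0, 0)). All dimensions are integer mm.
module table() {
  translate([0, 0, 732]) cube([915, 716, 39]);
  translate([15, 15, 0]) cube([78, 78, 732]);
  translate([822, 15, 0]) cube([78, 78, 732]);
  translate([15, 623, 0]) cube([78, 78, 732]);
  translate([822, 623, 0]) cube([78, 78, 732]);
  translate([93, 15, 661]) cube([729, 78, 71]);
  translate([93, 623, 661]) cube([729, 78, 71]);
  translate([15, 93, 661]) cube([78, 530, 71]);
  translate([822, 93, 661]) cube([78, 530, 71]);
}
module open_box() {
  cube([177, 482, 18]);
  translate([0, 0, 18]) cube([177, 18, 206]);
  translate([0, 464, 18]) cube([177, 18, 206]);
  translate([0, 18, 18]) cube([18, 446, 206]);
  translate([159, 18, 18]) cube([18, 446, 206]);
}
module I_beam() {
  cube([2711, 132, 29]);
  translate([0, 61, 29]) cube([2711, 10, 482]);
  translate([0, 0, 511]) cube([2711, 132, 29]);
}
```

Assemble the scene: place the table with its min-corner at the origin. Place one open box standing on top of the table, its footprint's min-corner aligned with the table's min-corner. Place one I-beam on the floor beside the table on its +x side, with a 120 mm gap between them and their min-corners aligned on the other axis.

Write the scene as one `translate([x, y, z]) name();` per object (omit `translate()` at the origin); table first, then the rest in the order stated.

table();
translate([0, 0, 771]) open_box();
translate([1035, 0, 0]) I_beam();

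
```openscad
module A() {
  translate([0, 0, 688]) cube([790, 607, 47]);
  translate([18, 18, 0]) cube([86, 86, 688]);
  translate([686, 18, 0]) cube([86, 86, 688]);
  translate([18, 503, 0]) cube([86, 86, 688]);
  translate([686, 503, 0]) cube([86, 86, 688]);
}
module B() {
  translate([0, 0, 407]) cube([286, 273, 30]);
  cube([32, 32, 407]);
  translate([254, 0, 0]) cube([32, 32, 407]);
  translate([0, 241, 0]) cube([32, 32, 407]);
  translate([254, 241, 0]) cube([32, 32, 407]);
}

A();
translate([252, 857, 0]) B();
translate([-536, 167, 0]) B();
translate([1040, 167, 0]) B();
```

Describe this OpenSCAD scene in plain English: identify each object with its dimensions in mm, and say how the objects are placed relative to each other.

A is a table: top 790 mm (x) × 607 mm (y), 47 mm thick, upper face at z = 735 mm, on four 86×86 mm square legs, each inset 18 mm from the nearest pair of top edges, running from z = 0 to the bottom of the top.

B is a simple wooden stool: a rectangular seat 286 mm (x) by 273 mm (y), 30 mm thick, top face at z = 437 mm, on four square legs, each 32×32 mm in cross-section. The legs rest on z = 0, each flush with a corner of the seat.

Three stools sit around the table at the +y, −x, +x sides.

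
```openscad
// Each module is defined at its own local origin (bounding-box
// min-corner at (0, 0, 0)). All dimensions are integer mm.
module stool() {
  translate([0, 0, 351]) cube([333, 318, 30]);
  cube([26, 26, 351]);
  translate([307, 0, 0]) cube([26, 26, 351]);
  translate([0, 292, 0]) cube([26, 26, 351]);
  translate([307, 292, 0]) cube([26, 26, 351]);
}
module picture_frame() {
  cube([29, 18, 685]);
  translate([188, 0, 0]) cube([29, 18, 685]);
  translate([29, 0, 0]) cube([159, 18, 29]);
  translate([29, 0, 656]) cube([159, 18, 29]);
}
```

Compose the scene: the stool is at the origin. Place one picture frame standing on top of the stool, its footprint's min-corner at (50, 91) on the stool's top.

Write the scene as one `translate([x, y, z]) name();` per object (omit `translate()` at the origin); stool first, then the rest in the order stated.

stool();
translate([50, 91, 381]) picture_frame();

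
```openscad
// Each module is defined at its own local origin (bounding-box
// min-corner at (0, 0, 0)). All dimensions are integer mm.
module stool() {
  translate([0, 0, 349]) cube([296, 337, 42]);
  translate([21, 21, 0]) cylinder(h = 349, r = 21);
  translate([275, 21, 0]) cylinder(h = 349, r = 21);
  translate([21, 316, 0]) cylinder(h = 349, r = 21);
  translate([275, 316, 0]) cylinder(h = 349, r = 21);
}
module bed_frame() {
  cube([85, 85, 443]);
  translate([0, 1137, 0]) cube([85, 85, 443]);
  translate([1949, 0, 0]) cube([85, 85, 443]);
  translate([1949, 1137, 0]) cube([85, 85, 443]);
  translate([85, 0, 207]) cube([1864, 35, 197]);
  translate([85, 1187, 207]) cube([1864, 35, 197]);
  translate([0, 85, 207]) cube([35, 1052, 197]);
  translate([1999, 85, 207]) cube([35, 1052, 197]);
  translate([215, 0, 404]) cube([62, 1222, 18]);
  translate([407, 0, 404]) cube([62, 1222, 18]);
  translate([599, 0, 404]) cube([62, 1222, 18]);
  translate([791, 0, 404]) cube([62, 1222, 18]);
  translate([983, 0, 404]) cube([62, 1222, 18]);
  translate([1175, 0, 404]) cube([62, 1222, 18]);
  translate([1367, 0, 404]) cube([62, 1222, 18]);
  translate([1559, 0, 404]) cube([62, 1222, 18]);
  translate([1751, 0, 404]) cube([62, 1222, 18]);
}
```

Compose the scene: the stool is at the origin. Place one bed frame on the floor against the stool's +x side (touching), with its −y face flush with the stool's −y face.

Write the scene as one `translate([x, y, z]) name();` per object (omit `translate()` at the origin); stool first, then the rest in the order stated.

stool();
translate([296, 0, 0]) bed_frame();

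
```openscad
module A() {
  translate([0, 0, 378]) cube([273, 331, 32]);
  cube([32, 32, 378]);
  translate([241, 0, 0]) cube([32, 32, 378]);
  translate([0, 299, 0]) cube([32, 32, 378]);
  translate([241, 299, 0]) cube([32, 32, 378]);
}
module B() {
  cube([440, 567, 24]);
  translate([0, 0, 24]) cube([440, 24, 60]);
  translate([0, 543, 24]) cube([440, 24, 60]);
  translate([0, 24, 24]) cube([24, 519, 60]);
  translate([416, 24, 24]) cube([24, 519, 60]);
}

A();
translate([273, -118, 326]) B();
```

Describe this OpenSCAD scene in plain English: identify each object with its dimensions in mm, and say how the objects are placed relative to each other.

A is a four-legged stool. The seat is 273×331 mm, 32 mm thick, top at z = 410 mm. It stands on four square legs, each 32×32 mm in cross-section, from z = 0 to the seat underside, each flush with a corner of the seat.

B is an open-topped rectangular box: outside dimensions 440×567×84 mm, with a uniform wall and base thickness of 24 mm. The base is a full 440×567 slab on the floor; four walls sit on top of the base. The front and back walls (the −y and +y sides) span the full width; the two side walls fit between them.

The open box is beside the stool with their tops flush at z = 410.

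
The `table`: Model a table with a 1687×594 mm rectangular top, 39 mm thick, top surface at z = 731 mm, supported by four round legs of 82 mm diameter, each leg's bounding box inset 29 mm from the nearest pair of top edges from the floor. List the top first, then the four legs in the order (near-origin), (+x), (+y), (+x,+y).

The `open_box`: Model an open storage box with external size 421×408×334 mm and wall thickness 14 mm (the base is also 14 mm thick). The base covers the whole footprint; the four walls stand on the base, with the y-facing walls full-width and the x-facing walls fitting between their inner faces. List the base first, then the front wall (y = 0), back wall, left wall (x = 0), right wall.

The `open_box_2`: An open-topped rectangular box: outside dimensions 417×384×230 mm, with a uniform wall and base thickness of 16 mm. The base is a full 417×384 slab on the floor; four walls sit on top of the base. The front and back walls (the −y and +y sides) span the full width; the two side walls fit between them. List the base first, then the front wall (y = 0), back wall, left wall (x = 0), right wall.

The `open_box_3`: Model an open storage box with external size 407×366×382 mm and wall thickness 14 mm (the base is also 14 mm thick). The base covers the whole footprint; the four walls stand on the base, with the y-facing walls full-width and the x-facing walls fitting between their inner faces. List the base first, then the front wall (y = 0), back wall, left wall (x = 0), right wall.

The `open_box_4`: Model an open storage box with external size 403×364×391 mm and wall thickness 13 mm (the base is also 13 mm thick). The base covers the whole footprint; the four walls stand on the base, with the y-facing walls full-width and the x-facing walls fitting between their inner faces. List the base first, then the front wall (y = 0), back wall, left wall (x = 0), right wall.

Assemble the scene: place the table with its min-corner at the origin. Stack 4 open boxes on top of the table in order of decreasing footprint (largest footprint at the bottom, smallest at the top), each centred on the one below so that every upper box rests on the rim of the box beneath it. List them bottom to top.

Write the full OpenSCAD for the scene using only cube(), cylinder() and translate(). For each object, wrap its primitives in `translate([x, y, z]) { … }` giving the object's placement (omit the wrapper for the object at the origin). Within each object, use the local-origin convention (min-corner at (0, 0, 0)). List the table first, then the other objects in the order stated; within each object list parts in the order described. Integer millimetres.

translate([0, 0, 692]) cube([1687, 594, 39]);
translate([70, 70, 0]) cylinder(h = 692, r = 41);
translate([1617, 70, 0]) cylinder(h = 692, r = 41);
translate([70, 524, 0]) cylinder(h = 692, r = 41);
translate([1617, 524, 0]) cylinder(h = 692, r = 41);
translate([633, 93, 731]) {
  cube([421, 408, 14]);
  translate([0, 0, 14]) cube([421, 14, 320]);
  translate([0, 394, 14]) cube([421, 14, 320]);
  translate([0, 14, 14]) cube([14, 380, 320]);
  translate([407, 14, 14]) cube([14, 380, 320]);
}
translate([635, 105, 1065]) {
  cube([417, 384, 16]);
  translate([0, 0, 16]) cube([417, 16, 214]);
  translate([0, 368, 16]) cube([417, 16, 214]);
  translate([0, 16, 16]) cube([16, 352, 214]);
  translate([401, 16, 16]) cube([16, 352, 214]);
}
translate([640, 114, 1295]) {
  cube([407, 366, 14]);
  translate([0, 0, 14]) cube([407, 14, 368]);
  translate([0, 352, 14]) cube([407, 14, 368]);
  translate([0, 14, 14]) cube([14, 338, 368]);
  translate([393, 14, 14]) cube([14, 338, 368]);
}
translate([642, 115, 1677]) {
  cube([403, 364, 13]);
  translate([0, 0, 13]) cube([403, 13, 378]);
  translate([0, 351, 13]) cube([403, 13, 378]);
  translate([0, 13, 13]) cube([13, 338, 378]);
  translate([390, 13, 13]) cube([13, 338, 378]);
}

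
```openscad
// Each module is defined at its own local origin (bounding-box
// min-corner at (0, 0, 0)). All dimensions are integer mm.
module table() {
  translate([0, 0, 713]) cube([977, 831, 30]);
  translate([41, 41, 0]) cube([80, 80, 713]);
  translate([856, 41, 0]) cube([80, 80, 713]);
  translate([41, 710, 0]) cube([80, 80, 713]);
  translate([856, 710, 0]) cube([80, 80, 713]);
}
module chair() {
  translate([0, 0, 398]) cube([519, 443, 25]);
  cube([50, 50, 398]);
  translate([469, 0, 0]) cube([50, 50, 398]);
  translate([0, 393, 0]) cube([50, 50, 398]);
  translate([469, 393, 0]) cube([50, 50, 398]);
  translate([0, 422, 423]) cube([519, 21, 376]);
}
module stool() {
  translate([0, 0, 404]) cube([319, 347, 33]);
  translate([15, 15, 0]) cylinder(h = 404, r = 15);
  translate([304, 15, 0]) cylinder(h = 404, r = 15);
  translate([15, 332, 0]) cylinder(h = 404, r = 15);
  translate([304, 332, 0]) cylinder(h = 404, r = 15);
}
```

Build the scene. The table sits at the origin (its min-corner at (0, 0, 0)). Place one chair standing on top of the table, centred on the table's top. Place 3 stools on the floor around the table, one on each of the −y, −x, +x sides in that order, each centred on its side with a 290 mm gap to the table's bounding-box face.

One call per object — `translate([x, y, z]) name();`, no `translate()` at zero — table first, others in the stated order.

table();
translate([229, 194, 743]) chair();
translate([329, -637, 0]) stool();
translate([-609, 242, 0]) stool();
translate([1267, 242, 0]) stool();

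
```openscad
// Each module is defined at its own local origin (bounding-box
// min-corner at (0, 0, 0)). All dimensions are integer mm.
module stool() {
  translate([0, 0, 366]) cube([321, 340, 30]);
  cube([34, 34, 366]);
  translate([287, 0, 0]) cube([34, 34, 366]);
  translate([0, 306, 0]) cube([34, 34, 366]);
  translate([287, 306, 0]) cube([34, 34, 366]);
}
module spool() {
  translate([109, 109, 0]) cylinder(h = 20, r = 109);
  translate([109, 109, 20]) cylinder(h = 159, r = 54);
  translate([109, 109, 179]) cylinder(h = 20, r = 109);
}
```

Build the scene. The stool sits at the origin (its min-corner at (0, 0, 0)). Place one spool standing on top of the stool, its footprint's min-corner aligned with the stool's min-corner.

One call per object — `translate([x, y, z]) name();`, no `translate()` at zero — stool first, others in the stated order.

stool();
translate([0, 0, 396]) spool();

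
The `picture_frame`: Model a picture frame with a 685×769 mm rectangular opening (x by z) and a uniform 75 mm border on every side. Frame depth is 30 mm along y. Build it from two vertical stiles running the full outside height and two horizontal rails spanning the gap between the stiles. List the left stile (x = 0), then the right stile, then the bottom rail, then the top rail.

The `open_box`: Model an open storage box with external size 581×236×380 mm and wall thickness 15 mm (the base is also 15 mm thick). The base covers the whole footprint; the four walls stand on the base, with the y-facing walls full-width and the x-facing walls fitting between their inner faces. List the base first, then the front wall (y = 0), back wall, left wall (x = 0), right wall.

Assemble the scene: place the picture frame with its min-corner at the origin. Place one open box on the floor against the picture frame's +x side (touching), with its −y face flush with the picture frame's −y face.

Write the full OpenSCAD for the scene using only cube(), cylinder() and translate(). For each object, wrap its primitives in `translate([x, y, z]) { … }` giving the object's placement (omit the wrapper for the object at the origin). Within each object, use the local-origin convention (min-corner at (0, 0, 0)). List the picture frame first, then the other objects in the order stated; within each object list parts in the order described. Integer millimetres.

cube([75, 30, 919]);
translate([760, 0, 0]) cube([75, 30, 919]);
translate([75, 0, 0]) cube([685, 30, 75]);
translate([75, 0, 844]) cube([685, 30, 75]);
translate([835, 0, 0]) {
  cube([581, 236, 15]);
  translate([0, 0, 15]) cube([581, 15, 365]);
  translate([0, 221, 15]) cube([581, 15, 365]);
  translate([0, 15, 15]) cube([15, 206, 365]);
  translate([566, 15, 15]) cube([15, 206, 365]);
}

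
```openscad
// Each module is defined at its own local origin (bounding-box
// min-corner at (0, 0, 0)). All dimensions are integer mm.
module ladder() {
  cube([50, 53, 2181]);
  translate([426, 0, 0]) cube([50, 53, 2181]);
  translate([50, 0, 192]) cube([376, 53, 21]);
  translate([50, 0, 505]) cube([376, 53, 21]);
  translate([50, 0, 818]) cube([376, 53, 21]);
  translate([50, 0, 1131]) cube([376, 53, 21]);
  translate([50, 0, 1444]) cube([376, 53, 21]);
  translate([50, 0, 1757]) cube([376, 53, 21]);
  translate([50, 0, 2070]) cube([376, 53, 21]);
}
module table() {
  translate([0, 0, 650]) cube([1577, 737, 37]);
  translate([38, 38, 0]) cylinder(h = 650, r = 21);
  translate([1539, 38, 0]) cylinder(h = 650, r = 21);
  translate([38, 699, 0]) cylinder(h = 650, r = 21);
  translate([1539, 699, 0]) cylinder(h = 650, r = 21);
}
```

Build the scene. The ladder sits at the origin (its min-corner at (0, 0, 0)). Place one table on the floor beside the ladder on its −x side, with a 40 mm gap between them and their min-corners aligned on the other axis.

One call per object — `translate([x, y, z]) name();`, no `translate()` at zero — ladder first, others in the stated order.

ladder();
translate([-1617, 0, 0]) table();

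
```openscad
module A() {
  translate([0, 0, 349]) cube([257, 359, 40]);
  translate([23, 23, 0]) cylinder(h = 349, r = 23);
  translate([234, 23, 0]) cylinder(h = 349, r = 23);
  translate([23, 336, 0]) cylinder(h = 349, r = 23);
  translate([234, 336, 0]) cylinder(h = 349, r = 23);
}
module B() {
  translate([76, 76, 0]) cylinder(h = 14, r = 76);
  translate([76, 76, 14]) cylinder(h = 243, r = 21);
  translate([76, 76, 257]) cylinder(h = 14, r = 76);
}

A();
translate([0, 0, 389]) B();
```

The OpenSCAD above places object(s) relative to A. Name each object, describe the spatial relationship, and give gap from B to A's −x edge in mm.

A is a stool. B is a spool. The spool is on top of the stool. The gap from the spool to the stool's −x edge is 0 mm.

The spool's min-x is at 0; the stool's min-x is 0; gap = 0 mm.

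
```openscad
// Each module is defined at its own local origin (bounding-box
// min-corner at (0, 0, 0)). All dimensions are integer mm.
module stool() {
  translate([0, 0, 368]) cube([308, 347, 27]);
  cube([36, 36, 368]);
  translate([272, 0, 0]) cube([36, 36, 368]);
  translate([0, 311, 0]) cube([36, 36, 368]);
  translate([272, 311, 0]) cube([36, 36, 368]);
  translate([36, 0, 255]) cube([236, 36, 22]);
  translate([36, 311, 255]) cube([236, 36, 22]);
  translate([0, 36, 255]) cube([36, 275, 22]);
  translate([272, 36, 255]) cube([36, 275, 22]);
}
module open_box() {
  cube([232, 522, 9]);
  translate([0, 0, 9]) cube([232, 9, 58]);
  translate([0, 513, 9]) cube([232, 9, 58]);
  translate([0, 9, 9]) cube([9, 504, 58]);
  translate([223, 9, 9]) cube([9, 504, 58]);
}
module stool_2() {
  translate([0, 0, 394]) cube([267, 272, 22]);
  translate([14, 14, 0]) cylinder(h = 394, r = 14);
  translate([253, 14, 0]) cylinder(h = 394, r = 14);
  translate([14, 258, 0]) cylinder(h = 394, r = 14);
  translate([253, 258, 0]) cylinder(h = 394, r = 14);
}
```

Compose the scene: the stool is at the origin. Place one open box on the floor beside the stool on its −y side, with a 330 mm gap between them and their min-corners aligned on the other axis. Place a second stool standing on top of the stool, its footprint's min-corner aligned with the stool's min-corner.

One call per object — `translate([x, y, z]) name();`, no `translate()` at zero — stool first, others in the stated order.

stool();
translate([0, -852, 0]) open_box();
translate([0, 0, 395]) stool_2();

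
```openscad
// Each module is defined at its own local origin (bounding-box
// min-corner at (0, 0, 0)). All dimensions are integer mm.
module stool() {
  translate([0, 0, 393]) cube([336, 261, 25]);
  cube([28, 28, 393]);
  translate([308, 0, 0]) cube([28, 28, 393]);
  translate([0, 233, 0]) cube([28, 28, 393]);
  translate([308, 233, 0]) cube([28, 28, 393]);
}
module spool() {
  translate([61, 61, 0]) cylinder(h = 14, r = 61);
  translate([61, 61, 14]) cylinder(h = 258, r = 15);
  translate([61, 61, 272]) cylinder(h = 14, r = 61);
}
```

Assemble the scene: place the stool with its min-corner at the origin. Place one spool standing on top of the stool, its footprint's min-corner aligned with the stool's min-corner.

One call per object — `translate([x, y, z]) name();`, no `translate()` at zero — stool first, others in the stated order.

stool();
translate([0, 0, 418]) spool();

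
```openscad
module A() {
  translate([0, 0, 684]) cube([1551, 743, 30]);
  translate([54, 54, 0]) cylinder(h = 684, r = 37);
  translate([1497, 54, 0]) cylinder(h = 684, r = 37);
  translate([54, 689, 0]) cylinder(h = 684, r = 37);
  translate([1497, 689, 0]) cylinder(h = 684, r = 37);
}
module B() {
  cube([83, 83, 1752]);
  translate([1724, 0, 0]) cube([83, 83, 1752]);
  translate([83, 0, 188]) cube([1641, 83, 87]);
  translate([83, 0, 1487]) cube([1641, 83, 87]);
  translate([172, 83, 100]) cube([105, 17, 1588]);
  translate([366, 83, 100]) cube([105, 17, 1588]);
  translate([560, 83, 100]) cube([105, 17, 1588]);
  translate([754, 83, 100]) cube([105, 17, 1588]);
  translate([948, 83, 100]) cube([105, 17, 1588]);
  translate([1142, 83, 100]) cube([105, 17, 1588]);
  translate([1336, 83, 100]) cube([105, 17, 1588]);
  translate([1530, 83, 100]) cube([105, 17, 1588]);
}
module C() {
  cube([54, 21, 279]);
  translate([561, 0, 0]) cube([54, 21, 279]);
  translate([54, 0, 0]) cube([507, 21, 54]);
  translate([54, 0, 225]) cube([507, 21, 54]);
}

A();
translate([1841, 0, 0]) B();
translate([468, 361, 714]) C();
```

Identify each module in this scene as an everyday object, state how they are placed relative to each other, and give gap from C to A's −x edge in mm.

The picture frame's min-x is at 468; the table's min-x is 0; gap = 468 mm.

A is a table. B is a fence section. C is a picture frame. The fence section is on the floor beside the table on its +x side. The picture frame is on top of the table, centred. The gap from the picture frame to the table's −x edge is 468 mm.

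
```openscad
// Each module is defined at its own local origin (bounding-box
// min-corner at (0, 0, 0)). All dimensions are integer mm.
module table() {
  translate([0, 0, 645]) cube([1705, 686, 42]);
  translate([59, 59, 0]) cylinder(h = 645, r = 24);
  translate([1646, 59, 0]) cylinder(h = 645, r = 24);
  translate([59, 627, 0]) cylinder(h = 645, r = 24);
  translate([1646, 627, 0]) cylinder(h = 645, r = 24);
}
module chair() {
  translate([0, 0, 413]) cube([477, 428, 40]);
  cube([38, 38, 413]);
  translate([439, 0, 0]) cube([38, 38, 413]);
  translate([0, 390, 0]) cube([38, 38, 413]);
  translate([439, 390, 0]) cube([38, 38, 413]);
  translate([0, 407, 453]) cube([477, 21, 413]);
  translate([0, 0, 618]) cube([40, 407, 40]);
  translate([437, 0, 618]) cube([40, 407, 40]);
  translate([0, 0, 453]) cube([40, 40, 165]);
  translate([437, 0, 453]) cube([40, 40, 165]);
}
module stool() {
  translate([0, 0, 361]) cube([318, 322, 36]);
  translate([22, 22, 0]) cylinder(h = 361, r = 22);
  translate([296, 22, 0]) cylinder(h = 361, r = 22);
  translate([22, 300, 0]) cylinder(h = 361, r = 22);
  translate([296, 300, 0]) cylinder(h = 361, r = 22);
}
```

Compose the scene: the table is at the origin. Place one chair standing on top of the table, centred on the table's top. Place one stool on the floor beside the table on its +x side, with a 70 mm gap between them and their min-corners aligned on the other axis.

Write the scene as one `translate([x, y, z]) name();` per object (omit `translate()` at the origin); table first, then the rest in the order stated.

table();
translate([614, 129, 687]) chair();
translate([1775, 0, 0]) stool();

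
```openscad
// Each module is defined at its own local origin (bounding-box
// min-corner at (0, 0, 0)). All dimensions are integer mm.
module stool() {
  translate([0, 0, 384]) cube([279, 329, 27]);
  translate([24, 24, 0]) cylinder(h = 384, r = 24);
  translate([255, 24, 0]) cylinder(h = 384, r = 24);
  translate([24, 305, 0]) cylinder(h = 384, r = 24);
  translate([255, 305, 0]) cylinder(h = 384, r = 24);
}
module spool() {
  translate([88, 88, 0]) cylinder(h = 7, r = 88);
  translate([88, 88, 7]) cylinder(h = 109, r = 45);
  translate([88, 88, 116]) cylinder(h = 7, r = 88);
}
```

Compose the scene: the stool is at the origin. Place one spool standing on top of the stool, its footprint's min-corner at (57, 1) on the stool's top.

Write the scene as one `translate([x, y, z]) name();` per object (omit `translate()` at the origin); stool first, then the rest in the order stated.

stool();
translate([57, 1, 411]) spool();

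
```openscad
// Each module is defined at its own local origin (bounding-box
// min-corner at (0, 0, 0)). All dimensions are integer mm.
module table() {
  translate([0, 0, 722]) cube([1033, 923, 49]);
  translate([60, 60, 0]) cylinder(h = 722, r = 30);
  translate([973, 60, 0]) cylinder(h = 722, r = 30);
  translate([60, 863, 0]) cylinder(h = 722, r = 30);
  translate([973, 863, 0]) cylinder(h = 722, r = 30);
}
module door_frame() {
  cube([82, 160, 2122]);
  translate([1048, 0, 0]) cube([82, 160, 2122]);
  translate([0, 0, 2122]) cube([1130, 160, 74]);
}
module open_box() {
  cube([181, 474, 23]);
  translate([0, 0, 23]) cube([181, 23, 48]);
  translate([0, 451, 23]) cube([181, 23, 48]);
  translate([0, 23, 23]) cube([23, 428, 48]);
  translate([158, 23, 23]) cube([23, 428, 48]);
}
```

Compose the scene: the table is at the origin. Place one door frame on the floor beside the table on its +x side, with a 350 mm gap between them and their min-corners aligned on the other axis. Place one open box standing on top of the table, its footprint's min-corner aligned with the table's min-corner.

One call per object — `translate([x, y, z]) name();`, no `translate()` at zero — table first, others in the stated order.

table();
translate([1383, 0, 0]) door_frame();
translate([0, 0, 771]) open_box();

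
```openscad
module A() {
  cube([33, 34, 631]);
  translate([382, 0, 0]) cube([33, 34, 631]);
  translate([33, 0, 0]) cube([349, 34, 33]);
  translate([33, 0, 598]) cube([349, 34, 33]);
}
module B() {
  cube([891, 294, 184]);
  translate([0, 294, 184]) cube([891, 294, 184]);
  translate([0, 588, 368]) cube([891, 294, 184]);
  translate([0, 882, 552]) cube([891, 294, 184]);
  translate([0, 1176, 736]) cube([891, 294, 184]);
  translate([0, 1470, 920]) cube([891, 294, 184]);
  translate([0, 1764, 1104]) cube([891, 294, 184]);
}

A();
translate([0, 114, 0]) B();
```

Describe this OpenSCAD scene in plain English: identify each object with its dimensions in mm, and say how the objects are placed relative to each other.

A is a picture frame with a 349×565 mm rectangular opening (x by z) and a uniform 33 mm border on every side. Frame depth is 34 mm along y. It is built from two vertical stiles running the full outside height and two horizontal rails spanning the gap between the stiles.

B is a straight staircase of 7 solid steps. Each step is 891 mm wide (x), 294 mm deep (y, the going) and 184 mm tall (the rise). The first step rests on the floor; each subsequent step sits one going further in +y and one rise higher in +z, directly behind and above the previous step with no overlap.

The staircase is on the floor beside the picture frame on its +y side.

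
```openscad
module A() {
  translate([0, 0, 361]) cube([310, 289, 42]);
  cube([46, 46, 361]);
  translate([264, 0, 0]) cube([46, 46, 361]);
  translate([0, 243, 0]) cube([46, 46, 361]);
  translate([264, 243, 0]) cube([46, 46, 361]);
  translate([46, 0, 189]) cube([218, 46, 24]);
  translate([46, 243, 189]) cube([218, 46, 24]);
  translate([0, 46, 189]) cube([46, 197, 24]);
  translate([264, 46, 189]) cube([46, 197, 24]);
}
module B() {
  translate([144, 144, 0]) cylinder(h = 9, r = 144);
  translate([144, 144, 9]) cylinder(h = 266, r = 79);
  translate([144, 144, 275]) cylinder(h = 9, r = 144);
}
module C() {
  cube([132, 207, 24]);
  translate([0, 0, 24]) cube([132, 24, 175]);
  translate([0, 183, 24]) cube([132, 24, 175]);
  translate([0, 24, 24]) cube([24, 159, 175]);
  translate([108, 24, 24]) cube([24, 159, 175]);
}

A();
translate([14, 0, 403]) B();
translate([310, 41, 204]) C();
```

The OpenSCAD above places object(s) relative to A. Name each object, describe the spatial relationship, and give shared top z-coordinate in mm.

A is a stool. B is a spool. C is an open box. The spool is on top of the stool. The open box is beside the stool with their tops flush at z = 403. The shared top z-coordinate is 403 mm.

Both tops at z = 403 mm.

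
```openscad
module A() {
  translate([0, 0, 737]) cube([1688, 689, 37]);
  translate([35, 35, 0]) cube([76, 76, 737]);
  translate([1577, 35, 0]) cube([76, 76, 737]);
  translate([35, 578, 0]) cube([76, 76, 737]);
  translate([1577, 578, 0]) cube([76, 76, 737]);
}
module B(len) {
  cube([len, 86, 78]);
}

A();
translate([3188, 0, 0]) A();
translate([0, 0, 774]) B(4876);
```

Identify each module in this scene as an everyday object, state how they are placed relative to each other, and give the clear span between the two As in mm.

Second table starts at x = 3188; first ends at x = 1688; clear span = 3188 − 1688 = 1500 mm.

A is a table. B is a beam. A beam spans the tops of two tables. The clear span between the two tables is 1500 mm.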